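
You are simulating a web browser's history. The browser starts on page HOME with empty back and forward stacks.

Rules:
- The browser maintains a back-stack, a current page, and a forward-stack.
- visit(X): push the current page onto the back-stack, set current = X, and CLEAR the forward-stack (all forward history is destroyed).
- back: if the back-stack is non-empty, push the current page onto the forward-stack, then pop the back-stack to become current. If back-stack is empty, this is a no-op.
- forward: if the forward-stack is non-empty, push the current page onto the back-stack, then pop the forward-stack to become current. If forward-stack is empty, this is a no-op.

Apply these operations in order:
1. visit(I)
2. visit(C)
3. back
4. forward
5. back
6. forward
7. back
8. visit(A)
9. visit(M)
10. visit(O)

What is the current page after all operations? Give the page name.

Answer: O

Derivation:
After 1 (visit(I)): cur=I back=1 fwd=0
After 2 (visit(C)): cur=C back=2 fwd=0
After 3 (back): cur=I back=1 fwd=1
After 4 (forward): cur=C back=2 fwd=0
After 5 (back): cur=I back=1 fwd=1
After 6 (forward): cur=C back=2 fwd=0
After 7 (back): cur=I back=1 fwd=1
After 8 (visit(A)): cur=A back=2 fwd=0
After 9 (visit(M)): cur=M back=3 fwd=0
After 10 (visit(O)): cur=O back=4 fwd=0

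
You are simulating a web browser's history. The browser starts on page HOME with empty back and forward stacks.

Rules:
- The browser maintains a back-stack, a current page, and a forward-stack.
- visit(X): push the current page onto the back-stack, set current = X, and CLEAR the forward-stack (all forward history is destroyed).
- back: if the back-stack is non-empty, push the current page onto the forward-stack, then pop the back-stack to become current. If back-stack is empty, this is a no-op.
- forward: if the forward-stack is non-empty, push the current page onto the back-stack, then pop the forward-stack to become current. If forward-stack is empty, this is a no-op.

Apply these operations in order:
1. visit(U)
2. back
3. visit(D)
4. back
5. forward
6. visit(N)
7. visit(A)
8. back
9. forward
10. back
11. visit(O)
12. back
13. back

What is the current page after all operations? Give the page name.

After 1 (visit(U)): cur=U back=1 fwd=0
After 2 (back): cur=HOME back=0 fwd=1
After 3 (visit(D)): cur=D back=1 fwd=0
After 4 (back): cur=HOME back=0 fwd=1
After 5 (forward): cur=D back=1 fwd=0
After 6 (visit(N)): cur=N back=2 fwd=0
After 7 (visit(A)): cur=A back=3 fwd=0
After 8 (back): cur=N back=2 fwd=1
After 9 (forward): cur=A back=3 fwd=0
After 10 (back): cur=N back=2 fwd=1
After 11 (visit(O)): cur=O back=3 fwd=0
After 12 (back): cur=N back=2 fwd=1
After 13 (back): cur=D back=1 fwd=2

Answer: D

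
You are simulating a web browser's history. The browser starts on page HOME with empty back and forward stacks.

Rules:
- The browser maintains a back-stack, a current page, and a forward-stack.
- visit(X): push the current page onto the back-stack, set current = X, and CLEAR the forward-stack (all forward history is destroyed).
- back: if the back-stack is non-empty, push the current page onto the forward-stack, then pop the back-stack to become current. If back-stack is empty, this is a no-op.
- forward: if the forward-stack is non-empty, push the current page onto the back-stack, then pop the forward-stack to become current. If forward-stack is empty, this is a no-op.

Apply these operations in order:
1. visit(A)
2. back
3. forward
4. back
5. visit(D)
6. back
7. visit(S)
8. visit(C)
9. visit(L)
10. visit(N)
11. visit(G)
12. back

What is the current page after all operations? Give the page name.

Answer: N

Derivation:
After 1 (visit(A)): cur=A back=1 fwd=0
After 2 (back): cur=HOME back=0 fwd=1
After 3 (forward): cur=A back=1 fwd=0
After 4 (back): cur=HOME back=0 fwd=1
After 5 (visit(D)): cur=D back=1 fwd=0
After 6 (back): cur=HOME back=0 fwd=1
After 7 (visit(S)): cur=S back=1 fwd=0
After 8 (visit(C)): cur=C back=2 fwd=0
After 9 (visit(L)): cur=L back=3 fwd=0
After 10 (visit(N)): cur=N back=4 fwd=0
After 11 (visit(G)): cur=G back=5 fwd=0
After 12 (back): cur=N back=4 fwd=1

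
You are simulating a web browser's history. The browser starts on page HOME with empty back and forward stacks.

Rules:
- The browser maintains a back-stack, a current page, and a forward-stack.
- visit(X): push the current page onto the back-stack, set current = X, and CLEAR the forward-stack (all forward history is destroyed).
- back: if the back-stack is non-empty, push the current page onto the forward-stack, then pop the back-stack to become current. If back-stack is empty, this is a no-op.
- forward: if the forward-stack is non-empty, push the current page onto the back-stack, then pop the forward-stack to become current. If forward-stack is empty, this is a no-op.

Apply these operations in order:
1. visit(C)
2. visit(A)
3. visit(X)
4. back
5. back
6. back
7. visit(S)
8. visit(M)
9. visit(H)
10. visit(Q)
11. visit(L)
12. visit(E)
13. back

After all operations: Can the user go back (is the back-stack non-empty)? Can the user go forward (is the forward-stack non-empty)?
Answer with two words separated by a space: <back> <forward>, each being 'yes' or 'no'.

After 1 (visit(C)): cur=C back=1 fwd=0
After 2 (visit(A)): cur=A back=2 fwd=0
After 3 (visit(X)): cur=X back=3 fwd=0
After 4 (back): cur=A back=2 fwd=1
After 5 (back): cur=C back=1 fwd=2
After 6 (back): cur=HOME back=0 fwd=3
After 7 (visit(S)): cur=S back=1 fwd=0
After 8 (visit(M)): cur=M back=2 fwd=0
After 9 (visit(H)): cur=H back=3 fwd=0
After 10 (visit(Q)): cur=Q back=4 fwd=0
After 11 (visit(L)): cur=L back=5 fwd=0
After 12 (visit(E)): cur=E back=6 fwd=0
After 13 (back): cur=L back=5 fwd=1

Answer: yes yes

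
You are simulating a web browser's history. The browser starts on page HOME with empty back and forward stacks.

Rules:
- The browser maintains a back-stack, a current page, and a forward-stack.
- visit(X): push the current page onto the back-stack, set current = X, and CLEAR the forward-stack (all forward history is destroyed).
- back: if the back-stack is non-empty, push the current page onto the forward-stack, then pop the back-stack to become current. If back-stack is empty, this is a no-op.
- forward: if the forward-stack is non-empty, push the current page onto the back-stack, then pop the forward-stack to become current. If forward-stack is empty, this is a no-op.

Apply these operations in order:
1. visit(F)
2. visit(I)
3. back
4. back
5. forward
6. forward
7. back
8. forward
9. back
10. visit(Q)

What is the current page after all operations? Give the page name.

After 1 (visit(F)): cur=F back=1 fwd=0
After 2 (visit(I)): cur=I back=2 fwd=0
After 3 (back): cur=F back=1 fwd=1
After 4 (back): cur=HOME back=0 fwd=2
After 5 (forward): cur=F back=1 fwd=1
After 6 (forward): cur=I back=2 fwd=0
After 7 (back): cur=F back=1 fwd=1
After 8 (forward): cur=I back=2 fwd=0
After 9 (back): cur=F back=1 fwd=1
After 10 (visit(Q)): cur=Q back=2 fwd=0

Answer: Q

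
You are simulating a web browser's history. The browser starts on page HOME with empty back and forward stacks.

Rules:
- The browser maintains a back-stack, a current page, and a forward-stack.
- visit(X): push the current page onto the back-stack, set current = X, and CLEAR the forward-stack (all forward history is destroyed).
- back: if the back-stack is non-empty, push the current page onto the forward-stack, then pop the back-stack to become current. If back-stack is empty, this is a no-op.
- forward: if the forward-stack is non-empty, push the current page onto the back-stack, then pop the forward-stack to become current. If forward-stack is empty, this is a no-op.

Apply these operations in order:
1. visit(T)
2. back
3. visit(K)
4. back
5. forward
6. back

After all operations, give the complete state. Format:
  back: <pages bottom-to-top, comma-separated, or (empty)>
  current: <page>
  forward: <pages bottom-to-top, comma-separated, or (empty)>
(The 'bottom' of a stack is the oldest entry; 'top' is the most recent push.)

Answer: back: (empty)
current: HOME
forward: K

Derivation:
After 1 (visit(T)): cur=T back=1 fwd=0
After 2 (back): cur=HOME back=0 fwd=1
After 3 (visit(K)): cur=K back=1 fwd=0
After 4 (back): cur=HOME back=0 fwd=1
After 5 (forward): cur=K back=1 fwd=0
After 6 (back): cur=HOME back=0 fwd=1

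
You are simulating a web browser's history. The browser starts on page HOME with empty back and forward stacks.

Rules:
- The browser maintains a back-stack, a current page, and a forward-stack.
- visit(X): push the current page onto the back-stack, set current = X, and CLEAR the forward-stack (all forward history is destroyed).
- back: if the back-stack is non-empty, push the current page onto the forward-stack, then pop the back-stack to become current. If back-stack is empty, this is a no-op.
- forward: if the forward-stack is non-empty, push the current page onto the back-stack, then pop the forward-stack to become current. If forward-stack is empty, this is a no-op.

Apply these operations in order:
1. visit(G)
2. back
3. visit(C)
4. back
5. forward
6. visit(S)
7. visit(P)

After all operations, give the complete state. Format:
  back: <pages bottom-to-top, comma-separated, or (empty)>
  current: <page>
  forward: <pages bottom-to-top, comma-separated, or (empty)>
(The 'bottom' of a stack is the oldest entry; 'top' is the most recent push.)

Answer: back: HOME,C,S
current: P
forward: (empty)

Derivation:
After 1 (visit(G)): cur=G back=1 fwd=0
After 2 (back): cur=HOME back=0 fwd=1
After 3 (visit(C)): cur=C back=1 fwd=0
After 4 (back): cur=HOME back=0 fwd=1
After 5 (forward): cur=C back=1 fwd=0
After 6 (visit(S)): cur=S back=2 fwd=0
After 7 (visit(P)): cur=P back=3 fwd=0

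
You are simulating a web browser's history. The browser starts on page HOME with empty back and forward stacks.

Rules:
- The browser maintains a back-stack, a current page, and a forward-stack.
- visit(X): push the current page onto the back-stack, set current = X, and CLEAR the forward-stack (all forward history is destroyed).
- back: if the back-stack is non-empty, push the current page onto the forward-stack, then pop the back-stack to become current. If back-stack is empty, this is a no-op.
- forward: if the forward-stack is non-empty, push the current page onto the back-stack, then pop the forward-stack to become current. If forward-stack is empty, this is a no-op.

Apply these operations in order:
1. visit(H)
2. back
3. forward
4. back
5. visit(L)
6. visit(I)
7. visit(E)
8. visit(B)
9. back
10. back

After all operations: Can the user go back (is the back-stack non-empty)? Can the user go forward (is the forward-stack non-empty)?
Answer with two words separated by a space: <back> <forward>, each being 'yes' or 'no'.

Answer: yes yes

Derivation:
After 1 (visit(H)): cur=H back=1 fwd=0
After 2 (back): cur=HOME back=0 fwd=1
After 3 (forward): cur=H back=1 fwd=0
After 4 (back): cur=HOME back=0 fwd=1
After 5 (visit(L)): cur=L back=1 fwd=0
After 6 (visit(I)): cur=I back=2 fwd=0
After 7 (visit(E)): cur=E back=3 fwd=0
After 8 (visit(B)): cur=B back=4 fwd=0
After 9 (back): cur=E back=3 fwd=1
After 10 (back): cur=I back=2 fwd=2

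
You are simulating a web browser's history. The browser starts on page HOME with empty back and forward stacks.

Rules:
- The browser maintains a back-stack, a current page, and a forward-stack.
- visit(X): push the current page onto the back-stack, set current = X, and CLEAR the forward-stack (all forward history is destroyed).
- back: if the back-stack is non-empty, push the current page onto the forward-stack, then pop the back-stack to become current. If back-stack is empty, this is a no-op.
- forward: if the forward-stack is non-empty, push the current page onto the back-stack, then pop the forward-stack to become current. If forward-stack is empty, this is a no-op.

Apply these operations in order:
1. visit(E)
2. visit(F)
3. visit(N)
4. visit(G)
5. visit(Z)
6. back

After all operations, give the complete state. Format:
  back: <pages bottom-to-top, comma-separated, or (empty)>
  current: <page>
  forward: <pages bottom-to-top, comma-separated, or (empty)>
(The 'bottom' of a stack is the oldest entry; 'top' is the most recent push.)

After 1 (visit(E)): cur=E back=1 fwd=0
After 2 (visit(F)): cur=F back=2 fwd=0
After 3 (visit(N)): cur=N back=3 fwd=0
After 4 (visit(G)): cur=G back=4 fwd=0
After 5 (visit(Z)): cur=Z back=5 fwd=0
After 6 (back): cur=G back=4 fwd=1

Answer: back: HOME,E,F,N
current: G
forward: Z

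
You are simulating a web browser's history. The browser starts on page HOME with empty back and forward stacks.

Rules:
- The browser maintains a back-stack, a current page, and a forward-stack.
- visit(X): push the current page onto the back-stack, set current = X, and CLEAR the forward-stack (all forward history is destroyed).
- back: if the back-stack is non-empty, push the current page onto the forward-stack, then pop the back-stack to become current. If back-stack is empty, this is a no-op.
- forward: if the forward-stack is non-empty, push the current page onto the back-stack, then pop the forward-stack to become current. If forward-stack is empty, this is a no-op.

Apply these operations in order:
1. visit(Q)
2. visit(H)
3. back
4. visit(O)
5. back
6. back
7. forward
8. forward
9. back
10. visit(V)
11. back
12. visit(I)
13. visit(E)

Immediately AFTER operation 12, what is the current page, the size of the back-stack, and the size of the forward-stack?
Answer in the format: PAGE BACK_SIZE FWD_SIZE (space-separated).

After 1 (visit(Q)): cur=Q back=1 fwd=0
After 2 (visit(H)): cur=H back=2 fwd=0
After 3 (back): cur=Q back=1 fwd=1
After 4 (visit(O)): cur=O back=2 fwd=0
After 5 (back): cur=Q back=1 fwd=1
After 6 (back): cur=HOME back=0 fwd=2
After 7 (forward): cur=Q back=1 fwd=1
After 8 (forward): cur=O back=2 fwd=0
After 9 (back): cur=Q back=1 fwd=1
After 10 (visit(V)): cur=V back=2 fwd=0
After 11 (back): cur=Q back=1 fwd=1
After 12 (visit(I)): cur=I back=2 fwd=0

I 2 0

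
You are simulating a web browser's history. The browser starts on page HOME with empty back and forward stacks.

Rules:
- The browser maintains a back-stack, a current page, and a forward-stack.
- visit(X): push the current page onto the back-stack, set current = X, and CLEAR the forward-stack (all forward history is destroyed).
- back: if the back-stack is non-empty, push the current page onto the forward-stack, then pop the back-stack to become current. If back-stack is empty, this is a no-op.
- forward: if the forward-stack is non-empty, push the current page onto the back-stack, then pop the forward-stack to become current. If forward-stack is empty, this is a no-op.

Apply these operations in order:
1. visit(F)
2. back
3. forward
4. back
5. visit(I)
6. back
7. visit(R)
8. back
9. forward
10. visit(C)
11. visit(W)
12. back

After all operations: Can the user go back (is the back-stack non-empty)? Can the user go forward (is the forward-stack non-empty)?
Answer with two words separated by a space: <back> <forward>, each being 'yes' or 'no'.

After 1 (visit(F)): cur=F back=1 fwd=0
After 2 (back): cur=HOME back=0 fwd=1
After 3 (forward): cur=F back=1 fwd=0
After 4 (back): cur=HOME back=0 fwd=1
After 5 (visit(I)): cur=I back=1 fwd=0
After 6 (back): cur=HOME back=0 fwd=1
After 7 (visit(R)): cur=R back=1 fwd=0
After 8 (back): cur=HOME back=0 fwd=1
After 9 (forward): cur=R back=1 fwd=0
After 10 (visit(C)): cur=C back=2 fwd=0
After 11 (visit(W)): cur=W back=3 fwd=0
After 12 (back): cur=C back=2 fwd=1

Answer: yes yes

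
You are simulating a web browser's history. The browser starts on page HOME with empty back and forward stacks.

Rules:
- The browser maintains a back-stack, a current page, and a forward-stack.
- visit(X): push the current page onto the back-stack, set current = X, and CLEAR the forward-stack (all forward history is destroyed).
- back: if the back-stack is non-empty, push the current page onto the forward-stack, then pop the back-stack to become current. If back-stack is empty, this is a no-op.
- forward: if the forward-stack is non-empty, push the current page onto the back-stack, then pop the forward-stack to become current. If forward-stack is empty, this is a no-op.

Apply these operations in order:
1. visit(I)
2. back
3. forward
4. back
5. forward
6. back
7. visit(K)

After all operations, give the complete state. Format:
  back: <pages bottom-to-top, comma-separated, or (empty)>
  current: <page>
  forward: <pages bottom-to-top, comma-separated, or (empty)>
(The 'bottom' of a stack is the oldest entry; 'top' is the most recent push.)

Answer: back: HOME
current: K
forward: (empty)

Derivation:
After 1 (visit(I)): cur=I back=1 fwd=0
After 2 (back): cur=HOME back=0 fwd=1
After 3 (forward): cur=I back=1 fwd=0
After 4 (back): cur=HOME back=0 fwd=1
After 5 (forward): cur=I back=1 fwd=0
After 6 (back): cur=HOME back=0 fwd=1
After 7 (visit(K)): cur=K back=1 fwd=0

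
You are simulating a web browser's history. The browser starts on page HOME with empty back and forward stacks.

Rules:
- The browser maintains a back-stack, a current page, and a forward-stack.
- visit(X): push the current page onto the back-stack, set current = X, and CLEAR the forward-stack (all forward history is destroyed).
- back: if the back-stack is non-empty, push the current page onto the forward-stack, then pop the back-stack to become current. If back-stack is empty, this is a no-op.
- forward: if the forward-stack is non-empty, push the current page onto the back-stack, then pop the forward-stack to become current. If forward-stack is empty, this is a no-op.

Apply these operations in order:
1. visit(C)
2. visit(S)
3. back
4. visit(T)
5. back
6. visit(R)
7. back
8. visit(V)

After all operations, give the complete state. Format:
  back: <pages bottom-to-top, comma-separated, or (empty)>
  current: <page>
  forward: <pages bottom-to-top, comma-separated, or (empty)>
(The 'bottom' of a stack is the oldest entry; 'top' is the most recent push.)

After 1 (visit(C)): cur=C back=1 fwd=0
After 2 (visit(S)): cur=S back=2 fwd=0
After 3 (back): cur=C back=1 fwd=1
After 4 (visit(T)): cur=T back=2 fwd=0
After 5 (back): cur=C back=1 fwd=1
After 6 (visit(R)): cur=R back=2 fwd=0
After 7 (back): cur=C back=1 fwd=1
After 8 (visit(V)): cur=V back=2 fwd=0

Answer: back: HOME,C
current: V
forward: (empty)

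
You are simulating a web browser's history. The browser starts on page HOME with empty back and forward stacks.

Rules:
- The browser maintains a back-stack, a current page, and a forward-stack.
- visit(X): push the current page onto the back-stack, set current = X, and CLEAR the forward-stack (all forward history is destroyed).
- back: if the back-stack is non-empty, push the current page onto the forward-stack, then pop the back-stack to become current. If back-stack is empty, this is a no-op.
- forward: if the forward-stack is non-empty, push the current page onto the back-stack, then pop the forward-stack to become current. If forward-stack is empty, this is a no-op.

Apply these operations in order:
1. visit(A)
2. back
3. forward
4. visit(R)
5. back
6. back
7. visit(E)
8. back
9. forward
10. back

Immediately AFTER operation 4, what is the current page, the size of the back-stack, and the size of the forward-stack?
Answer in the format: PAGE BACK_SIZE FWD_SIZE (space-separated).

After 1 (visit(A)): cur=A back=1 fwd=0
After 2 (back): cur=HOME back=0 fwd=1
After 3 (forward): cur=A back=1 fwd=0
After 4 (visit(R)): cur=R back=2 fwd=0

R 2 0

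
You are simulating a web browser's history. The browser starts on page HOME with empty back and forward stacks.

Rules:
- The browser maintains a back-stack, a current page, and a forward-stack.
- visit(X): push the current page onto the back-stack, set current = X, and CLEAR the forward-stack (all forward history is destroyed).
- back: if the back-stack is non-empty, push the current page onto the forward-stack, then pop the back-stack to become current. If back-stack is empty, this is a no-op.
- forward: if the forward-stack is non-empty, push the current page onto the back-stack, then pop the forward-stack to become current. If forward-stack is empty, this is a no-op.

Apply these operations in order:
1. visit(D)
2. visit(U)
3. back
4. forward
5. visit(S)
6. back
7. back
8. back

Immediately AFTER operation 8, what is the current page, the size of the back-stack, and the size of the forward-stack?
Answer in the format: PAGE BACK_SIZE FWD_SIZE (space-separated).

After 1 (visit(D)): cur=D back=1 fwd=0
After 2 (visit(U)): cur=U back=2 fwd=0
After 3 (back): cur=D back=1 fwd=1
After 4 (forward): cur=U back=2 fwd=0
After 5 (visit(S)): cur=S back=3 fwd=0
After 6 (back): cur=U back=2 fwd=1
After 7 (back): cur=D back=1 fwd=2
After 8 (back): cur=HOME back=0 fwd=3

HOME 0 3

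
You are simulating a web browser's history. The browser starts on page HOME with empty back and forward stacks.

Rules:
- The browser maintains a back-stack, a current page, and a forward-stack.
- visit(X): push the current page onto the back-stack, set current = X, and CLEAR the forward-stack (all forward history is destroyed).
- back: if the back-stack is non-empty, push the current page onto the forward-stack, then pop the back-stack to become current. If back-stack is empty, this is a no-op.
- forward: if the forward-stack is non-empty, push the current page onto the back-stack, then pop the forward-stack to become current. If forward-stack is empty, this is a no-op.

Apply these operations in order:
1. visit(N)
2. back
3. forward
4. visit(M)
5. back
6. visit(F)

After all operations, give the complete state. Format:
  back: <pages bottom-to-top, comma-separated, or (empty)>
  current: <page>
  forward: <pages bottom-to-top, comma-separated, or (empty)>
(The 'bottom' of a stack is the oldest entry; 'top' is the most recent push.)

Answer: back: HOME,N
current: F
forward: (empty)

Derivation:
After 1 (visit(N)): cur=N back=1 fwd=0
After 2 (back): cur=HOME back=0 fwd=1
After 3 (forward): cur=N back=1 fwd=0
After 4 (visit(M)): cur=M back=2 fwd=0
After 5 (back): cur=N back=1 fwd=1
After 6 (visit(F)): cur=F back=2 fwd=0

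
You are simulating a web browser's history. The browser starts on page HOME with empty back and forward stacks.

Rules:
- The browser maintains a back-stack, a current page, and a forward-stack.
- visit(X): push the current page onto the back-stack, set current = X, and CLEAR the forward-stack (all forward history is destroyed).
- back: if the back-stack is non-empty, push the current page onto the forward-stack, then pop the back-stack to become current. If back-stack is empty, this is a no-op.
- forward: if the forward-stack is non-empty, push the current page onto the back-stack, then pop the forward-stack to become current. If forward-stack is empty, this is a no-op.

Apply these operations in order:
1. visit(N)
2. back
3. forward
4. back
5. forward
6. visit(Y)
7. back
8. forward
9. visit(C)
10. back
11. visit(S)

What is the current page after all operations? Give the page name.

After 1 (visit(N)): cur=N back=1 fwd=0
After 2 (back): cur=HOME back=0 fwd=1
After 3 (forward): cur=N back=1 fwd=0
After 4 (back): cur=HOME back=0 fwd=1
After 5 (forward): cur=N back=1 fwd=0
After 6 (visit(Y)): cur=Y back=2 fwd=0
After 7 (back): cur=N back=1 fwd=1
After 8 (forward): cur=Y back=2 fwd=0
After 9 (visit(C)): cur=C back=3 fwd=0
After 10 (back): cur=Y back=2 fwd=1
After 11 (visit(S)): cur=S back=3 fwd=0

Answer: S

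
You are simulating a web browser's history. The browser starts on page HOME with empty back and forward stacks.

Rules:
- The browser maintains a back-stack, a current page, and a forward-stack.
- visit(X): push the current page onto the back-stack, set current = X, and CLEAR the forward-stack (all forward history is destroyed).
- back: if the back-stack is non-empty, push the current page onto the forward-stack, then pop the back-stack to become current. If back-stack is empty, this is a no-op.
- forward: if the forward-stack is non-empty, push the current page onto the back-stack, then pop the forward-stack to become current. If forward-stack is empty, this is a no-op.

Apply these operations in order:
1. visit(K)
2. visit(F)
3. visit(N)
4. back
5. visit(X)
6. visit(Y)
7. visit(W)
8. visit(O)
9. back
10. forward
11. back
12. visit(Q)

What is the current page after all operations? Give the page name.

Answer: Q

Derivation:
After 1 (visit(K)): cur=K back=1 fwd=0
After 2 (visit(F)): cur=F back=2 fwd=0
After 3 (visit(N)): cur=N back=3 fwd=0
After 4 (back): cur=F back=2 fwd=1
After 5 (visit(X)): cur=X back=3 fwd=0
After 6 (visit(Y)): cur=Y back=4 fwd=0
After 7 (visit(W)): cur=W back=5 fwd=0
After 8 (visit(O)): cur=O back=6 fwd=0
After 9 (back): cur=W back=5 fwd=1
After 10 (forward): cur=O back=6 fwd=0
After 11 (back): cur=W back=5 fwd=1
After 12 (visit(Q)): cur=Q back=6 fwd=0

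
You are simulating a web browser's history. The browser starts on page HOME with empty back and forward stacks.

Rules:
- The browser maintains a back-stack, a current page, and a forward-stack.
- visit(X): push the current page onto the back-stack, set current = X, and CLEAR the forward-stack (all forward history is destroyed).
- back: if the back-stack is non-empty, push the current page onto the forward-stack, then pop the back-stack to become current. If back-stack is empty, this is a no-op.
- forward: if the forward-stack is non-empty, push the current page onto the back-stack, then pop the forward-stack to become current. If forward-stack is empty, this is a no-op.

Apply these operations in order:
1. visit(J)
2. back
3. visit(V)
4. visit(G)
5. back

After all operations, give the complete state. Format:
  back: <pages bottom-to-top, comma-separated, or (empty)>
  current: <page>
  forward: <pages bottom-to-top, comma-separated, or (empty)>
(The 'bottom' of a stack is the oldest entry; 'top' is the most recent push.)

After 1 (visit(J)): cur=J back=1 fwd=0
After 2 (back): cur=HOME back=0 fwd=1
After 3 (visit(V)): cur=V back=1 fwd=0
After 4 (visit(G)): cur=G back=2 fwd=0
After 5 (back): cur=V back=1 fwd=1

Answer: back: HOME
current: V
forward: G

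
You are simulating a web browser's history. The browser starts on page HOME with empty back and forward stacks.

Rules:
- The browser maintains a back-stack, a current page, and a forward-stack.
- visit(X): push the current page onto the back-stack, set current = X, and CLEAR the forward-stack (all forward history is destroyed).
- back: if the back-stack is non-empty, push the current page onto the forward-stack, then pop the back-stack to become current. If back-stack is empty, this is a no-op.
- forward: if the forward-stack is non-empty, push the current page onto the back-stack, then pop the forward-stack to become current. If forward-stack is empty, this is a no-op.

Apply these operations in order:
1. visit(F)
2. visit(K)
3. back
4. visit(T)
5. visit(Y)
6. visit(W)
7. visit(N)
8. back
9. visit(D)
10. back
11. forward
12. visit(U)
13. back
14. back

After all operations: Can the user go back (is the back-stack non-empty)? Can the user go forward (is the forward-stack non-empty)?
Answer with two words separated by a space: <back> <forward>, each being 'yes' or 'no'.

Answer: yes yes

Derivation:
After 1 (visit(F)): cur=F back=1 fwd=0
After 2 (visit(K)): cur=K back=2 fwd=0
After 3 (back): cur=F back=1 fwd=1
After 4 (visit(T)): cur=T back=2 fwd=0
After 5 (visit(Y)): cur=Y back=3 fwd=0
After 6 (visit(W)): cur=W back=4 fwd=0
After 7 (visit(N)): cur=N back=5 fwd=0
After 8 (back): cur=W back=4 fwd=1
After 9 (visit(D)): cur=D back=5 fwd=0
After 10 (back): cur=W back=4 fwd=1
After 11 (forward): cur=D back=5 fwd=0
After 12 (visit(U)): cur=U back=6 fwd=0
After 13 (back): cur=D back=5 fwd=1
After 14 (back): cur=W back=4 fwd=2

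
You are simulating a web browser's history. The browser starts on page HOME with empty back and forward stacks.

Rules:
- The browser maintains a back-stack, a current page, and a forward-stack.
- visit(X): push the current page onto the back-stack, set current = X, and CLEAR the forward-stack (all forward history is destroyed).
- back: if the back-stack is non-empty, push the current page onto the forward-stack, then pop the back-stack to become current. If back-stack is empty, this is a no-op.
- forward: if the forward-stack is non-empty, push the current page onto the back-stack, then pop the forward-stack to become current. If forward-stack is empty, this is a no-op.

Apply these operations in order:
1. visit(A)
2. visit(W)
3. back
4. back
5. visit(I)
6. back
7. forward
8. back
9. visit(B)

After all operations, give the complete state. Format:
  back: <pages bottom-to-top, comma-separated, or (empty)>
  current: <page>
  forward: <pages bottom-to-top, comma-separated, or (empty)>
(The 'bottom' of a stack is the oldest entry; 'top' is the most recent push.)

Answer: back: HOME
current: B
forward: (empty)

Derivation:
After 1 (visit(A)): cur=A back=1 fwd=0
After 2 (visit(W)): cur=W back=2 fwd=0
After 3 (back): cur=A back=1 fwd=1
After 4 (back): cur=HOME back=0 fwd=2
After 5 (visit(I)): cur=I back=1 fwd=0
After 6 (back): cur=HOME back=0 fwd=1
After 7 (forward): cur=I back=1 fwd=0
After 8 (back): cur=HOME back=0 fwd=1
After 9 (visit(B)): cur=B back=1 fwd=0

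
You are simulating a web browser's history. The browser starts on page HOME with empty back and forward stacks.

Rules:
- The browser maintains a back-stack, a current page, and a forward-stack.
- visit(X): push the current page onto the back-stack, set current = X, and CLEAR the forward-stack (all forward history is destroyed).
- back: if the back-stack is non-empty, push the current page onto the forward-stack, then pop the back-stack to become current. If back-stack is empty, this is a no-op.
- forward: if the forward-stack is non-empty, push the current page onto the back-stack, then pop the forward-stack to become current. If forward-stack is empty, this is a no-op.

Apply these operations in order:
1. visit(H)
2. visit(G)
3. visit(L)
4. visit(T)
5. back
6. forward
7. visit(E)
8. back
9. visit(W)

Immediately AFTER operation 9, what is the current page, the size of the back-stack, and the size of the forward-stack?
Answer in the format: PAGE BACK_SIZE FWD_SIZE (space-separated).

After 1 (visit(H)): cur=H back=1 fwd=0
After 2 (visit(G)): cur=G back=2 fwd=0
After 3 (visit(L)): cur=L back=3 fwd=0
After 4 (visit(T)): cur=T back=4 fwd=0
After 5 (back): cur=L back=3 fwd=1
After 6 (forward): cur=T back=4 fwd=0
After 7 (visit(E)): cur=E back=5 fwd=0
After 8 (back): cur=T back=4 fwd=1
After 9 (visit(W)): cur=W back=5 fwd=0

W 5 0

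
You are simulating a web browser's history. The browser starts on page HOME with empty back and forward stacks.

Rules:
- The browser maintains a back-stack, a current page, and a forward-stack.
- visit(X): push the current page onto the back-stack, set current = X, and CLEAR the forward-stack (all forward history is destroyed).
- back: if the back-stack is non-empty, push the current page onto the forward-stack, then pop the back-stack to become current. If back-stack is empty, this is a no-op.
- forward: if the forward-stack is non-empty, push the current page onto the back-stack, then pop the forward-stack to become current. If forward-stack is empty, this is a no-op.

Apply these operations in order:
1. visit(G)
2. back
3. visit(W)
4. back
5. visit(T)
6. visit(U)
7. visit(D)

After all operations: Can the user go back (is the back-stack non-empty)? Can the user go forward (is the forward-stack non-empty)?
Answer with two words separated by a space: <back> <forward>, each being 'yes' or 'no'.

Answer: yes no

Derivation:
After 1 (visit(G)): cur=G back=1 fwd=0
After 2 (back): cur=HOME back=0 fwd=1
After 3 (visit(W)): cur=W back=1 fwd=0
After 4 (back): cur=HOME back=0 fwd=1
After 5 (visit(T)): cur=T back=1 fwd=0
After 6 (visit(U)): cur=U back=2 fwd=0
After 7 (visit(D)): cur=D back=3 fwd=0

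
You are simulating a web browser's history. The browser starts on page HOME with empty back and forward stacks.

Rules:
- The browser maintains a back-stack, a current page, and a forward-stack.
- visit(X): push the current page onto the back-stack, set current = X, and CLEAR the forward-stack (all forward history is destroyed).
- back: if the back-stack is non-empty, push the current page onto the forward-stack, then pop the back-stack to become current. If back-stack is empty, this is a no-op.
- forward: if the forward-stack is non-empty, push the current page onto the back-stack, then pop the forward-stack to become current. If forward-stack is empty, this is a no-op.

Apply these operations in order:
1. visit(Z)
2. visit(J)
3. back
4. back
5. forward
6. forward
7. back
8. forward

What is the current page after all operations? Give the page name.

After 1 (visit(Z)): cur=Z back=1 fwd=0
After 2 (visit(J)): cur=J back=2 fwd=0
After 3 (back): cur=Z back=1 fwd=1
After 4 (back): cur=HOME back=0 fwd=2
After 5 (forward): cur=Z back=1 fwd=1
After 6 (forward): cur=J back=2 fwd=0
After 7 (back): cur=Z back=1 fwd=1
After 8 (forward): cur=J back=2 fwd=0

Answer: J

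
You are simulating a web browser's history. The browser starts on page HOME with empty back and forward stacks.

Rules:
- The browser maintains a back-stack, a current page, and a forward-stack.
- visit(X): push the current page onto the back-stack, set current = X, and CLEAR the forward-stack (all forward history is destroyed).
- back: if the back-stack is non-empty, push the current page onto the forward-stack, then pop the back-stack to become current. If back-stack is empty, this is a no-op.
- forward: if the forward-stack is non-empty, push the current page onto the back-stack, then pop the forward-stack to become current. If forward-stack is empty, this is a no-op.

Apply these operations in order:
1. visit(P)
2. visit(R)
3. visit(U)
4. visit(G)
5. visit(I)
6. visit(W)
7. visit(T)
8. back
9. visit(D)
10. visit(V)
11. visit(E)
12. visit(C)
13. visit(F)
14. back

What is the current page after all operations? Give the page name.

After 1 (visit(P)): cur=P back=1 fwd=0
After 2 (visit(R)): cur=R back=2 fwd=0
After 3 (visit(U)): cur=U back=3 fwd=0
After 4 (visit(G)): cur=G back=4 fwd=0
After 5 (visit(I)): cur=I back=5 fwd=0
After 6 (visit(W)): cur=W back=6 fwd=0
After 7 (visit(T)): cur=T back=7 fwd=0
After 8 (back): cur=W back=6 fwd=1
After 9 (visit(D)): cur=D back=7 fwd=0
After 10 (visit(V)): cur=V back=8 fwd=0
After 11 (visit(E)): cur=E back=9 fwd=0
After 12 (visit(C)): cur=C back=10 fwd=0
After 13 (visit(F)): cur=F back=11 fwd=0
After 14 (back): cur=C back=10 fwd=1

Answer: C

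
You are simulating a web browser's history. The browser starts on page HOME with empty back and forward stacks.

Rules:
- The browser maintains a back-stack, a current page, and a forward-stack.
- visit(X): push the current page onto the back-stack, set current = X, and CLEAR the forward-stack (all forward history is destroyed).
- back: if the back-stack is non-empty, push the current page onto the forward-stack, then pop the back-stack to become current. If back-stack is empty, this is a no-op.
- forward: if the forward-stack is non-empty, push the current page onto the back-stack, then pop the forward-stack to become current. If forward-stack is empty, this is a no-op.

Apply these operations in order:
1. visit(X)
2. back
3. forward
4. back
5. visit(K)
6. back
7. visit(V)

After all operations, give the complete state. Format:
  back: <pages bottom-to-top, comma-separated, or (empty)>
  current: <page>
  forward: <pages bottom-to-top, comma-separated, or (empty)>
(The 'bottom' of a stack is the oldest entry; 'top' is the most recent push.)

After 1 (visit(X)): cur=X back=1 fwd=0
After 2 (back): cur=HOME back=0 fwd=1
After 3 (forward): cur=X back=1 fwd=0
After 4 (back): cur=HOME back=0 fwd=1
After 5 (visit(K)): cur=K back=1 fwd=0
After 6 (back): cur=HOME back=0 fwd=1
After 7 (visit(V)): cur=V back=1 fwd=0

Answer: back: HOME
current: V
forward: (empty)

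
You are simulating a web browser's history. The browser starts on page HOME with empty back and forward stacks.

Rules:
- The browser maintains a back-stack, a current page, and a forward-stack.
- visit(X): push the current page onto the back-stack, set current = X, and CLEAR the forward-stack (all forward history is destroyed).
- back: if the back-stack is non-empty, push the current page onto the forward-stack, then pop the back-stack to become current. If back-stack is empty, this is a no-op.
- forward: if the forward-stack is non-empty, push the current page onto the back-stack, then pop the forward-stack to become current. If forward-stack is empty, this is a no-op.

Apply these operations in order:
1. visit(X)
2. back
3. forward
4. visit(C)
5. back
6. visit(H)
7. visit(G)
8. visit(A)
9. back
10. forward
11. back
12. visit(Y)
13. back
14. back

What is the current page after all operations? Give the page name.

After 1 (visit(X)): cur=X back=1 fwd=0
After 2 (back): cur=HOME back=0 fwd=1
After 3 (forward): cur=X back=1 fwd=0
After 4 (visit(C)): cur=C back=2 fwd=0
After 5 (back): cur=X back=1 fwd=1
After 6 (visit(H)): cur=H back=2 fwd=0
After 7 (visit(G)): cur=G back=3 fwd=0
After 8 (visit(A)): cur=A back=4 fwd=0
After 9 (back): cur=G back=3 fwd=1
After 10 (forward): cur=A back=4 fwd=0
After 11 (back): cur=G back=3 fwd=1
After 12 (visit(Y)): cur=Y back=4 fwd=0
After 13 (back): cur=G back=3 fwd=1
After 14 (back): cur=H back=2 fwd=2

Answer: H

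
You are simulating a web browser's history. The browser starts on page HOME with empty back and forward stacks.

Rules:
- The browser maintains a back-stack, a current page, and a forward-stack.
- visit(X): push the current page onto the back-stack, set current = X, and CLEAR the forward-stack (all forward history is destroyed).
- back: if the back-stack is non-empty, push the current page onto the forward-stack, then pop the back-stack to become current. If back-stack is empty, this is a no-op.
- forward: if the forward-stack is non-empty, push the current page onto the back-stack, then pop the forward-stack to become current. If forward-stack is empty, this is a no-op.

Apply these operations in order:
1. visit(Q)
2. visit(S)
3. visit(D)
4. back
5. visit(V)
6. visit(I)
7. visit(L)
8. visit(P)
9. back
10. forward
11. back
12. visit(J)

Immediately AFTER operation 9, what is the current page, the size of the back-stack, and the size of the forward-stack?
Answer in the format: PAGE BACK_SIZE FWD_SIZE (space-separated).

After 1 (visit(Q)): cur=Q back=1 fwd=0
After 2 (visit(S)): cur=S back=2 fwd=0
After 3 (visit(D)): cur=D back=3 fwd=0
After 4 (back): cur=S back=2 fwd=1
After 5 (visit(V)): cur=V back=3 fwd=0
After 6 (visit(I)): cur=I back=4 fwd=0
After 7 (visit(L)): cur=L back=5 fwd=0
After 8 (visit(P)): cur=P back=6 fwd=0
After 9 (back): cur=L back=5 fwd=1

L 5 1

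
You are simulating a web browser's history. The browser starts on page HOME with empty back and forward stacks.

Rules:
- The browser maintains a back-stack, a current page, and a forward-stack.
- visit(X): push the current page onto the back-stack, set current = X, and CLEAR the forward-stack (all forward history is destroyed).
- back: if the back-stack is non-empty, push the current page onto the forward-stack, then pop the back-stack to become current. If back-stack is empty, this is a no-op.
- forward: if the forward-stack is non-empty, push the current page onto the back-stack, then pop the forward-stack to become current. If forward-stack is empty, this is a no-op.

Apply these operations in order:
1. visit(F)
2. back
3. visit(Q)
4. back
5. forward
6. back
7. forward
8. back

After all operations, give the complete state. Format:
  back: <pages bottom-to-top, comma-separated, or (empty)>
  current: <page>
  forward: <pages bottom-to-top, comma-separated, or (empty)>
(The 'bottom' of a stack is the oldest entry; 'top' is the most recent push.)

Answer: back: (empty)
current: HOME
forward: Q

Derivation:
After 1 (visit(F)): cur=F back=1 fwd=0
After 2 (back): cur=HOME back=0 fwd=1
After 3 (visit(Q)): cur=Q back=1 fwd=0
After 4 (back): cur=HOME back=0 fwd=1
After 5 (forward): cur=Q back=1 fwd=0
After 6 (back): cur=HOME back=0 fwd=1
After 7 (forward): cur=Q back=1 fwd=0
After 8 (back): cur=HOME back=0 fwd=1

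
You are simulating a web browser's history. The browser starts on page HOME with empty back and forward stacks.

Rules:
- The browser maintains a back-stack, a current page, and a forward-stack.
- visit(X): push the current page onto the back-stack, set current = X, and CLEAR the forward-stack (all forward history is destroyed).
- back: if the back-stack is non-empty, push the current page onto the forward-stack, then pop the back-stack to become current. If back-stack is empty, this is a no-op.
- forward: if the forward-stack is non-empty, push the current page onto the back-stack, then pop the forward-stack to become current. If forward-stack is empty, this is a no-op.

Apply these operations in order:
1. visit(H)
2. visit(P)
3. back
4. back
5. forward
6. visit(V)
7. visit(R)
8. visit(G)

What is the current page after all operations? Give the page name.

Answer: G

Derivation:
After 1 (visit(H)): cur=H back=1 fwd=0
After 2 (visit(P)): cur=P back=2 fwd=0
After 3 (back): cur=H back=1 fwd=1
After 4 (back): cur=HOME back=0 fwd=2
After 5 (forward): cur=H back=1 fwd=1
After 6 (visit(V)): cur=V back=2 fwd=0
After 7 (visit(R)): cur=R back=3 fwd=0
After 8 (visit(G)): cur=G back=4 fwd=0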